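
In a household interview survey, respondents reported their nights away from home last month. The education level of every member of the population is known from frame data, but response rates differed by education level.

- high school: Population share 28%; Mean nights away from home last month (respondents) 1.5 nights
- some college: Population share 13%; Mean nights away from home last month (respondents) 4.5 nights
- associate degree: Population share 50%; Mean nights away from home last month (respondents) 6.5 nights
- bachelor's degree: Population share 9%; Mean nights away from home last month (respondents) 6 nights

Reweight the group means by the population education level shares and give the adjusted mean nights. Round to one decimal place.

4.8

Reweight to the known education level distribution:
  high school: 0.28 × 1.5 = 0.42
  some college: 0.13 × 4.5 = 0.585
  associate degree: 0.5 × 6.5 = 3.25
  bachelor's degree: 0.09 × 6 = 0.54
Post-stratified estimate = 4.795 → 4.8.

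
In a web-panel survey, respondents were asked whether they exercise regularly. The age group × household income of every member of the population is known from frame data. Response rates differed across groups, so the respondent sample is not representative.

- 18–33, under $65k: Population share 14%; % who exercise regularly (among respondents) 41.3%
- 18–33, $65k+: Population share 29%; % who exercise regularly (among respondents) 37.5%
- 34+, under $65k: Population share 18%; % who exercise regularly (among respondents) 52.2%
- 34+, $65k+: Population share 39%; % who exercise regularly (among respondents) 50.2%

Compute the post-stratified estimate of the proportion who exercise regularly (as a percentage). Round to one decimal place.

45.6%

Each cell contributes population-share × respondent value:
  18–33, under $65k: 0.14 × 41.3 = 5.782
  18–33, $65k+: 0.29 × 37.5 = 10.875
  34+, under $65k: 0.18 × 52.2 = 9.396
  34+, $65k+: 0.39 × 50.2 = 19.578
Post-stratified estimate = 45.631 → 45.6%.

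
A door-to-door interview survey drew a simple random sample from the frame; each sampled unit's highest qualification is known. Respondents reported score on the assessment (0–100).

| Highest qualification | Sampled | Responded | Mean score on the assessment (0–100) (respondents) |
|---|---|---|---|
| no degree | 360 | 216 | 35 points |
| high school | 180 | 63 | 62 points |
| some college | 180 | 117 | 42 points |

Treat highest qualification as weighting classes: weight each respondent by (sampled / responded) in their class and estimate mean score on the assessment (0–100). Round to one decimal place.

Response rates by class: no degree 216/360 = 60%, high school 63/180 = 35%, some college 117/180 = 65%.
Each respondent's weight = sampled/responded in their class; summing within a class gives n_sampled, so:
  no degree: 360 × 35 = 12,600
  high school: 180 × 62 = 11,160
  some college: 180 × 42 = 7560
Adjusted estimate = 31,320 / 720 = 43.5 → 43.5.

43.5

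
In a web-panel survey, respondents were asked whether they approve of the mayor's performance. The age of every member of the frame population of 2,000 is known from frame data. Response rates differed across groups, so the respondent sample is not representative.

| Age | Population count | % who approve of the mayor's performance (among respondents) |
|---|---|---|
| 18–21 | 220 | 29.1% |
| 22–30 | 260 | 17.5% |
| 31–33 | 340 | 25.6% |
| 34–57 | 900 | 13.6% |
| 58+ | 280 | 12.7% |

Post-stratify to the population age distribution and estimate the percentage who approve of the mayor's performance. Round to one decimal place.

17.7%

Post-stratification weights by population share, not respondent share:
  18–21: (220/2,000) × 29.1 = 3.201
  22–30: (260/2,000) × 17.5 = 2.275
  31–33: (340/2,000) × 25.6 = 4.352
  34–57: (900/2,000) × 13.6 = 6.12
  58+: (280/2,000) × 12.7 = 1.778
Post-stratified estimate = 17.726 → 17.7%.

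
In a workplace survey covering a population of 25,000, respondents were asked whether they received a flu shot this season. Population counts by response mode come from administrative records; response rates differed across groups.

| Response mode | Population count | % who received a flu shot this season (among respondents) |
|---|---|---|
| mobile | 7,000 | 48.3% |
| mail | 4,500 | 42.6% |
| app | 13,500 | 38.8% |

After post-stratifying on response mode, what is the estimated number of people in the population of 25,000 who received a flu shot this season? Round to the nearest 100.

10,500

Estimated count per cell = population count × respondent percentage:
  mobile: 7,000 × 48.3% = 3381
  mail: 4,500 × 42.6% = 1917
  app: 13,500 × 38.8% = 5238
Estimated total = 10,536 → 10,500.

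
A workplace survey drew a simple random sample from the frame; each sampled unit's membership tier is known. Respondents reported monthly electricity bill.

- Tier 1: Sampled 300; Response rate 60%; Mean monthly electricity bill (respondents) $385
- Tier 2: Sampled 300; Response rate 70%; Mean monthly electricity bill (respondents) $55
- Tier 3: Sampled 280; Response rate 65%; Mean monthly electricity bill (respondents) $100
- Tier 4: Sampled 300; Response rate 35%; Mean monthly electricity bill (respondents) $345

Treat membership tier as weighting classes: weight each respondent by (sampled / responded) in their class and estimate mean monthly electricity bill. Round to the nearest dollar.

Inverse-response-rate weighting restores each class to its sampled count, so class totals weight by n_sampled:
  Tier 1: 300 × 385 = 115,500
  Tier 2: 300 × 55 = 16,500
  Tier 3: 280 × 100 = 28,000
  Tier 4: 300 × 345 = 103,500
Adjusted estimate = 263,500 / 1,180 = 223.305 → $223.

$223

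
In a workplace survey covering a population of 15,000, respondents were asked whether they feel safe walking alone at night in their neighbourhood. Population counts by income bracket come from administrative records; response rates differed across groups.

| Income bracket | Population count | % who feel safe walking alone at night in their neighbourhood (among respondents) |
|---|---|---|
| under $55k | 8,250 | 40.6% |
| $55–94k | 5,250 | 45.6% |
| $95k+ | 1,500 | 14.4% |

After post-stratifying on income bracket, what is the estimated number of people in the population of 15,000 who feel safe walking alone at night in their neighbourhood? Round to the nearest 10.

Apply each group's respondent rate to its population count:
  under $55k: 8,250 × 40.6% = 3349.5
  $55–94k: 5,250 × 45.6% = 2394
  $95k+: 1,500 × 14.4% = 216
Estimated total = 5959.5 → 5,960.

5,960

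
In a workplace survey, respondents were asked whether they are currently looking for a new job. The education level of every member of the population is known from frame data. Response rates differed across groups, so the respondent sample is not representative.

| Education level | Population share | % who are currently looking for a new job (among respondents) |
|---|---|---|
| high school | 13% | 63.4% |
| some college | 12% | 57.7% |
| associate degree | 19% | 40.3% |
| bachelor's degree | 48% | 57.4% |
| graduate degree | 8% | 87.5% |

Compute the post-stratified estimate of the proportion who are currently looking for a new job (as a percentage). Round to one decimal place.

57.4%

Post-stratification weights by population share, not respondent share:
  high school: 0.13 × 63.4 = 8.242
  some college: 0.12 × 57.7 = 6.924
  associate degree: 0.19 × 40.3 = 7.657
  bachelor's degree: 0.48 × 57.4 = 27.552
  graduate degree: 0.08 × 87.5 = 7
Post-stratified estimate = 57.375 → 57.4%.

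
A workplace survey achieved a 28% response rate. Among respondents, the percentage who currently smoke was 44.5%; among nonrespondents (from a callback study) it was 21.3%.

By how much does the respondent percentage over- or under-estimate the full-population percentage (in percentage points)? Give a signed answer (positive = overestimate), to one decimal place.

Nonresponse fraction = 1 − 0.28 = 0.72.
Bias = (nonresponse fraction) × (respondent percentage − nonrespondent percentage)
     = 0.72 × (44.5 − 21.3) = 0.72 × 23.2 = 16.704.

+16.7 percentage points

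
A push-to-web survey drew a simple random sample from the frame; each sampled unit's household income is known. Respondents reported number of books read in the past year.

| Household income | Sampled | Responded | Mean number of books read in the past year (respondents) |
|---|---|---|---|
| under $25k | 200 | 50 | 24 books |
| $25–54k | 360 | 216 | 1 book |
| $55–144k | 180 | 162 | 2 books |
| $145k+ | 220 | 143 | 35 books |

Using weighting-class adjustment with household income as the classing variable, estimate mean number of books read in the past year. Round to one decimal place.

Response rates by class: under $25k 50/200 = 25%, $25–54k 216/360 = 60%, $55–144k 162/180 = 90%, $145k+ 143/220 = 65%.
Inverse-response-rate weighting restores each class to its sampled count, so class totals weight by n_sampled:
  under $25k: 200 × 24 = 4800
  $25–54k: 360 × 1 = 360
  $55–144k: 180 × 2 = 360
  $145k+: 220 × 35 = 7700
Adjusted estimate = 13,220 / 960 = 13.7708 → 13.8.

13.8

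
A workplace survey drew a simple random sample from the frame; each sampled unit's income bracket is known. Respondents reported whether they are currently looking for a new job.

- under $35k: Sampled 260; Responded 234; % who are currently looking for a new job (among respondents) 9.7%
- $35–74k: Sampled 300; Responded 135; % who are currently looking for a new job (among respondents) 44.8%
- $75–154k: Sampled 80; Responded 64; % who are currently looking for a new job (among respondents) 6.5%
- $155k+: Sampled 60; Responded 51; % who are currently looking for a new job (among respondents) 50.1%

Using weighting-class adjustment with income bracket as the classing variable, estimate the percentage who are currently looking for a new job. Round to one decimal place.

27.8%

Response rates by class: under $35k 234/260 = 90%, $35–74k 135/300 = 45%, $75–154k 64/80 = 80%, $155k+ 51/60 = 85%.
Weighting each respondent by the inverse class response rate inflates each class back to its sampled size, so the class weight is n_sampled:
  under $35k: 260 × 9.7 = 2522
  $35–74k: 300 × 44.8 = 13,440
  $75–154k: 80 × 6.5 = 520
  $155k+: 60 × 50.1 = 3006
Adjusted estimate = 19,488 / 700 = 27.84 → 27.8%.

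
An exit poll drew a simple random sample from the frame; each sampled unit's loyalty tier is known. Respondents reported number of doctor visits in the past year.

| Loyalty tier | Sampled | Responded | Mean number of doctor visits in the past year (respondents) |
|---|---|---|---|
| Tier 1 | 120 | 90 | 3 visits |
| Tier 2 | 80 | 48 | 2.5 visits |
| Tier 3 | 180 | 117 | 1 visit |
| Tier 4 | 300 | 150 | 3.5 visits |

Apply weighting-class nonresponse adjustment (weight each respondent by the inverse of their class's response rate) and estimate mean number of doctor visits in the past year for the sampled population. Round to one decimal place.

2.6

Class response rates: Tier 1 90/120 = 75%, Tier 2 48/80 = 60%, Tier 3 117/180 = 65%, Tier 4 150/300 = 50%.
Each respondent's weight = sampled/responded in their class; summing within a class gives n_sampled, so:
  Tier 1: 120 × 3 = 360
  Tier 2: 80 × 2.5 = 200
  Tier 3: 180 × 1 = 180
  Tier 4: 300 × 3.5 = 1050
Adjusted estimate = 1790 / 680 = 2.63235 → 2.6.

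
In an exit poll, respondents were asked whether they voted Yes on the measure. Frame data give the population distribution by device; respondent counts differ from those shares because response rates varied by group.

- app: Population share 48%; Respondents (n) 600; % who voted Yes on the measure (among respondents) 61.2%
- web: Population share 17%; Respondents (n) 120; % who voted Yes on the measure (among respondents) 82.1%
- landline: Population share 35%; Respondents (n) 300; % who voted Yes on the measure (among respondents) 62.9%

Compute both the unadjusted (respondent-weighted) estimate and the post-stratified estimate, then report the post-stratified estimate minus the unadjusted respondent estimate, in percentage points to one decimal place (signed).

+1.2 percentage points

Without adjustment, the pooled respondent share is:
  (600/1020)×61.2 + (120/1020)×82.1 + (300/1020)×62.9 = 64.1588%
Post-stratifying to population shares instead:
  0.48×61.2 + 0.17×82.1 + 0.35×62.9 = 65.348%
Difference = 65.348 − 64.1588 = 1.1892 pp.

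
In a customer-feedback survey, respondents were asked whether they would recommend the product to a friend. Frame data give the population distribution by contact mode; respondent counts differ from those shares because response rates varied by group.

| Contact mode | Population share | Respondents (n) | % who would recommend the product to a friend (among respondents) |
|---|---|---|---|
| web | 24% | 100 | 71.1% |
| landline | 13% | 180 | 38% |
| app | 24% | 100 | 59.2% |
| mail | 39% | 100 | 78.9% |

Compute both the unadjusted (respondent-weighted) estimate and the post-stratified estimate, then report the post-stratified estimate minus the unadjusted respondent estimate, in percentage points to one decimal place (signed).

+9.1 percentage points

Naive respondent-only estimate (weights = respondent counts):
  (100/480)×71.1 + (180/480)×38 + (100/480)×59.2 + (100/480)×78.9 = 57.8333%
Reweighting by population contact mode shares:
  0.24×71.1 + 0.13×38 + 0.24×59.2 + 0.39×78.9 = 66.983%
Difference = 66.983 − 57.8333 = 9.1497 pp.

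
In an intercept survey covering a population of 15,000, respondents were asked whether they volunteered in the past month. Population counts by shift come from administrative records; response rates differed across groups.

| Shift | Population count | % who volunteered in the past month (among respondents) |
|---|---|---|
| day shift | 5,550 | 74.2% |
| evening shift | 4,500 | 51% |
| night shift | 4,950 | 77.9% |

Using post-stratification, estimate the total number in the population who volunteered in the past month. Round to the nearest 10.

10,270

Each cell contributes its population count × the respondent rate:
  day shift: 5,550 × 74.2% = 4118.1
  evening shift: 4,500 × 51% = 2295
  night shift: 4,950 × 77.9% = 3856.05
Estimated total = 10269.1 → 10,270.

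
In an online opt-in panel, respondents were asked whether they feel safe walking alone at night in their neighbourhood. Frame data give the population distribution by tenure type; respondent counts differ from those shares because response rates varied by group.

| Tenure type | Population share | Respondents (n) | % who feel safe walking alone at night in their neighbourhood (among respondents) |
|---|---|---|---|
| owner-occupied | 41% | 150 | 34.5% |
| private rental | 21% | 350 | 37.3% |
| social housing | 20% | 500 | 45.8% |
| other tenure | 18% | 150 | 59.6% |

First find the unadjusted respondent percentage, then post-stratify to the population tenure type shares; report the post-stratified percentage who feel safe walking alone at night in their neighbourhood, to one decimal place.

41.9%

Unadjusted (pooled respondent) estimate weights by respondent counts:
  (150/1150)×34.5 + (350/1150)×37.3 + (500/1150)×45.8 + (150/1150)×59.6 = 43.5391%
Reweighting by population tenure type shares:
  0.41×34.5 + 0.21×37.3 + 0.2×45.8 + 0.18×59.6 = 41.866%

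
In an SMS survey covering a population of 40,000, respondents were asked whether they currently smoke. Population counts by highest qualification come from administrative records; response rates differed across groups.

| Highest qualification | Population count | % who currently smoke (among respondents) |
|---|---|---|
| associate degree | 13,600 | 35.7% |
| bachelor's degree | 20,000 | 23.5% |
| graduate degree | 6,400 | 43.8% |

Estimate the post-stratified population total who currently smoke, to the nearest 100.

Apply each group's respondent rate to its population count:
  associate degree: 13,600 × 35.7% = 4855.2
  bachelor's degree: 20,000 × 23.5% = 4700
  graduate degree: 6,400 × 43.8% = 2803.2
Estimated total = 12358.4 → 12,400.

12,400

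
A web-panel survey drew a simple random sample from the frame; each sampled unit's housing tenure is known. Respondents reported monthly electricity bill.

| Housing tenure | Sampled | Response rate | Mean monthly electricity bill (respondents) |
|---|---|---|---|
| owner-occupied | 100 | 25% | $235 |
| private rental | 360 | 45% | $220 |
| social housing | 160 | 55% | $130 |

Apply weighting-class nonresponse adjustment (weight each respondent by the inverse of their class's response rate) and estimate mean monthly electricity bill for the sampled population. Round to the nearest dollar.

$199

Weighting each respondent by the inverse class response rate inflates each class back to its sampled size, so the class weight is n_sampled:
  owner-occupied: 100 × 235 = 23,500
  private rental: 360 × 220 = 79,200
  social housing: 160 × 130 = 20,800
Adjusted estimate = 123,500 / 620 = 199.194 → $199.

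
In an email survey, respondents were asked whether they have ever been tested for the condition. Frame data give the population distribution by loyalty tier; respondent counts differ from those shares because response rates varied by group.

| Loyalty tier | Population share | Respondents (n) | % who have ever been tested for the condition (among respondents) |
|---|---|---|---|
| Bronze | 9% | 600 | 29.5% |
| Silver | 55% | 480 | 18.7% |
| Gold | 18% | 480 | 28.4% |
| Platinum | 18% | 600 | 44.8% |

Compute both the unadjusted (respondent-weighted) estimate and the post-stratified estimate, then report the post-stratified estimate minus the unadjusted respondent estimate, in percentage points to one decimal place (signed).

Without adjustment, the pooled respondent share is:
  (600/2160)×29.5 + (480/2160)×18.7 + (480/2160)×28.4 + (600/2160)×44.8 = 31.1056%
Post-stratifying to population shares instead:
  0.09×29.5 + 0.55×18.7 + 0.18×28.4 + 0.18×44.8 = 26.116%
Difference = 26.116 − 31.1056 = -4.9896 pp.

-5.0 percentage points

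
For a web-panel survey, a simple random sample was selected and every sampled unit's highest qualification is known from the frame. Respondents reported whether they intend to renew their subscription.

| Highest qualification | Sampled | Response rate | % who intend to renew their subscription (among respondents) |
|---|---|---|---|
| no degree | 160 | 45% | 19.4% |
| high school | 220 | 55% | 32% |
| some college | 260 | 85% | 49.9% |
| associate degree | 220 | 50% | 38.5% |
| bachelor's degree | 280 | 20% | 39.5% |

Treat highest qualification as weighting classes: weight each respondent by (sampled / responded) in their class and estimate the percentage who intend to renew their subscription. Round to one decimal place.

Weighting each respondent by the inverse class response rate inflates each class back to its sampled size, so the class weight is n_sampled:
  no degree: 160 × 19.4 = 3104
  high school: 220 × 32 = 7040
  some college: 260 × 49.9 = 12,974
  associate degree: 220 × 38.5 = 8470
  bachelor's degree: 280 × 39.5 = 11,060
Adjusted estimate = 42,648 / 1,140 = 37.4105 → 37.4%.

37.4%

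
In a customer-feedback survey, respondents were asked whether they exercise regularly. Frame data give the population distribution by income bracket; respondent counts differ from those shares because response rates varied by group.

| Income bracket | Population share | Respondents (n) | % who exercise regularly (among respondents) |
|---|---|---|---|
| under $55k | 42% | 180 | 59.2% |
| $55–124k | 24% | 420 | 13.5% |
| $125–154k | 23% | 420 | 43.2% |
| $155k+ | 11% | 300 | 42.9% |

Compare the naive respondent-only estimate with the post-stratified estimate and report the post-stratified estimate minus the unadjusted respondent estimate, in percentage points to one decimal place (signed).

Without adjustment, the pooled respondent share is:
  (180/1320)×59.2 + (420/1320)×13.5 + (420/1320)×43.2 + (300/1320)×42.9 = 35.8636%
Reweighting by population income bracket shares:
  0.42×59.2 + 0.24×13.5 + 0.23×43.2 + 0.11×42.9 = 42.759%
Difference = 42.759 − 35.8636 = 6.8954 pp.

+6.9 percentage points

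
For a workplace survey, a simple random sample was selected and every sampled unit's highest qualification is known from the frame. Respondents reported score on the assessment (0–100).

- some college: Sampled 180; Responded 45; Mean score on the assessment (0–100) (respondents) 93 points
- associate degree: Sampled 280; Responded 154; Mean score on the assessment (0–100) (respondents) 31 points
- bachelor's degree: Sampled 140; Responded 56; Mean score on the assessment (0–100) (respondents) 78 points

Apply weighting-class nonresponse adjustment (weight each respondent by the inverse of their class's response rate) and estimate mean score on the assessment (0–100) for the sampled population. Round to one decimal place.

Class response rates: some college 45/180 = 25%, associate degree 154/280 = 55%, bachelor's degree 56/140 = 40%.
Weighting each respondent by the inverse class response rate inflates each class back to its sampled size, so the class weight is n_sampled:
  some college: 180 × 93 = 16,740
  associate degree: 280 × 31 = 8680
  bachelor's degree: 140 × 78 = 10,920
Adjusted estimate = 36,340 / 600 = 60.5667 → 60.6.

60.6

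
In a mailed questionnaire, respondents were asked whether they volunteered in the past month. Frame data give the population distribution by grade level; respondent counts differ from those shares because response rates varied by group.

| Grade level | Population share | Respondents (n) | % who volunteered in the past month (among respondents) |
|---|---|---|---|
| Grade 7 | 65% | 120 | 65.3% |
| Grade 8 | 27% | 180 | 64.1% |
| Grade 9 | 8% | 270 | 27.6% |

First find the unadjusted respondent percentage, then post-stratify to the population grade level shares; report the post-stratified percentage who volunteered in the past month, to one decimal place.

Naive respondent-only estimate (weights = respondent counts):
  (120/570)×65.3 + (180/570)×64.1 + (270/570)×27.6 = 47.0632%
Post-stratifying to population shares instead:
  0.65×65.3 + 0.27×64.1 + 0.08×27.6 = 61.96%

62.0%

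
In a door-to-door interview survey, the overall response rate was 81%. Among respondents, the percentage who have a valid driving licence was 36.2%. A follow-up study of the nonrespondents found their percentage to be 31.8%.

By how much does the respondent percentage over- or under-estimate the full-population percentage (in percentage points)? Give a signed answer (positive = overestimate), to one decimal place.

Nonresponse fraction = 1 − 0.81 = 0.19.
Bias = (nonresponse fraction) × (respondent percentage − nonrespondent percentage)
     = 0.19 × (36.2 − 31.8) = 0.19 × 4.4 = 0.836.

+0.8 percentage points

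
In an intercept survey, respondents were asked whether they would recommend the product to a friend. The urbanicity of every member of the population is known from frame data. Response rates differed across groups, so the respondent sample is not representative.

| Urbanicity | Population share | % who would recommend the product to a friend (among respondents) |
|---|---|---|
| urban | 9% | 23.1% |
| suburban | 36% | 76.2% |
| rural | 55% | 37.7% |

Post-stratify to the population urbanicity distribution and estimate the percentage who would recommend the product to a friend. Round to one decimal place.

50.2%

Each cell contributes population-share × respondent value:
  urban: 0.09 × 23.1 = 2.079
  suburban: 0.36 × 76.2 = 27.432
  rural: 0.55 × 37.7 = 20.735
Post-stratified estimate = 50.246 → 50.2%.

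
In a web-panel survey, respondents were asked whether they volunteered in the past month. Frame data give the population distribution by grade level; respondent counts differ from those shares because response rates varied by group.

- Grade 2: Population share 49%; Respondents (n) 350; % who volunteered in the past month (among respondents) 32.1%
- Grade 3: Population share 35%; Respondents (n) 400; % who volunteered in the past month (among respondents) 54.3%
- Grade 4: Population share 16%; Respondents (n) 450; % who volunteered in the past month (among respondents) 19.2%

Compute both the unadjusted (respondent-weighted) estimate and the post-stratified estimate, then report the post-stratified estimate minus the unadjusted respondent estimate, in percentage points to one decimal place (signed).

Without adjustment, the pooled respondent share is:
  (350/1200)×32.1 + (400/1200)×54.3 + (450/1200)×19.2 = 34.6625%
Reweighting by population grade level shares:
  0.49×32.1 + 0.35×54.3 + 0.16×19.2 = 37.806%
Difference = 37.806 − 34.6625 = 3.1435 pp.

+3.1 percentage points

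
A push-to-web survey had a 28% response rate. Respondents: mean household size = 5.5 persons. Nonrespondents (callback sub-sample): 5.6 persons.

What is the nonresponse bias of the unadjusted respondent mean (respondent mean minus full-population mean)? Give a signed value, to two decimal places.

-0.07

Nonresponse fraction = 1 − 0.28 = 0.72.
Bias = (nonresponse fraction) × (respondent mean − nonrespondent mean)
     = 0.72 × (5.5 − 5.6) = 0.72 × -0.1 = -0.072.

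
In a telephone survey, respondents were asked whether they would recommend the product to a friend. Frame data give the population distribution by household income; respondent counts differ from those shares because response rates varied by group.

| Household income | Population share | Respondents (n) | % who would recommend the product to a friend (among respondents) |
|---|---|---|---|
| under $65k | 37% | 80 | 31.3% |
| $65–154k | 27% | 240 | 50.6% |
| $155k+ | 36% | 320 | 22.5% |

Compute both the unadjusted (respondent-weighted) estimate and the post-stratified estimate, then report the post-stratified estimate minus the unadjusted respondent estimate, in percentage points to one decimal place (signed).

Without adjustment, the pooled respondent share is:
  (80/640)×31.3 + (240/640)×50.6 + (320/640)×22.5 = 34.1375%
Post-stratifying to population shares instead:
  0.37×31.3 + 0.27×50.6 + 0.36×22.5 = 33.343%
Difference = 33.343 − 34.1375 = -0.7945 pp.

-0.8 percentage points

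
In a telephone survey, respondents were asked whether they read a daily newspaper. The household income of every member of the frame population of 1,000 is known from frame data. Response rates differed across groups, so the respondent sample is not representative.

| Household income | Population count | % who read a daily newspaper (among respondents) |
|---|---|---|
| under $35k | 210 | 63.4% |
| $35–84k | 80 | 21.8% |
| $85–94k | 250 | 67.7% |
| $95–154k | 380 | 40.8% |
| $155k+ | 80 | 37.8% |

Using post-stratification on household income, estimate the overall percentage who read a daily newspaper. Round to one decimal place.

Weight each group's respondent value by its population share:
  under $35k: (210/1,000) × 63.4 = 13.314
  $35–84k: (80/1,000) × 21.8 = 1.744
  $85–94k: (250/1,000) × 67.7 = 16.925
  $95–154k: (380/1,000) × 40.8 = 15.504
  $155k+: (80/1,000) × 37.8 = 3.024
Post-stratified estimate = 50.511 → 50.5%.

50.5%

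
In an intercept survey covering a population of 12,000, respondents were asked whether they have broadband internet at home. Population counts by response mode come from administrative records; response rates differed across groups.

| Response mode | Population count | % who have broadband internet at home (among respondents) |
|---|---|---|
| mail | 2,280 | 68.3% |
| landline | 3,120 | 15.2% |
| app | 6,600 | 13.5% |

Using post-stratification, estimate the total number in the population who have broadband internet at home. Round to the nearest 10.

Estimated count per cell = population count × respondent percentage:
  mail: 2,280 × 68.3% = 1557.24
  landline: 3,120 × 15.2% = 474.24
  app: 6,600 × 13.5% = 891
Estimated total = 2922.48 → 2,920.

2,920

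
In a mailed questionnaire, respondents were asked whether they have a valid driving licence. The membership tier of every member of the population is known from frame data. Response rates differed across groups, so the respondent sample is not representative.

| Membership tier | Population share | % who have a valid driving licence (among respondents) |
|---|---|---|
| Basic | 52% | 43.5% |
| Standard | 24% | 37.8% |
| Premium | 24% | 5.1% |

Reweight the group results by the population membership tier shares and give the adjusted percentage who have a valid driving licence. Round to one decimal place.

Reweight to the known membership tier distribution:
  Basic: 0.52 × 43.5 = 22.62
  Standard: 0.24 × 37.8 = 9.072
  Premium: 0.24 × 5.1 = 1.224
Post-stratified estimate = 32.916 → 32.9%.

32.9%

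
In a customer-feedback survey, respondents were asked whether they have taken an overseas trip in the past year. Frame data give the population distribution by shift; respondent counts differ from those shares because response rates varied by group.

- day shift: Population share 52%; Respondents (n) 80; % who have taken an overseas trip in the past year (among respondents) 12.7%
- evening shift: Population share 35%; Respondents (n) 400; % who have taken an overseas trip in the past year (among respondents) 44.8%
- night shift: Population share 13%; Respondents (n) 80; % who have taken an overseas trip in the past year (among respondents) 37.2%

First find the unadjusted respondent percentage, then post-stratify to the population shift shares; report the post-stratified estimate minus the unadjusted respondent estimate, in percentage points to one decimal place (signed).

-12.0 percentage points

Without adjustment, the pooled respondent share is:
  (80/560)×12.7 + (400/560)×44.8 + (80/560)×37.2 = 39.1286%
Reweighting by population shift shares:
  0.52×12.7 + 0.35×44.8 + 0.13×37.2 = 27.12%
Difference = 27.12 − 39.1286 = -12.0086 pp.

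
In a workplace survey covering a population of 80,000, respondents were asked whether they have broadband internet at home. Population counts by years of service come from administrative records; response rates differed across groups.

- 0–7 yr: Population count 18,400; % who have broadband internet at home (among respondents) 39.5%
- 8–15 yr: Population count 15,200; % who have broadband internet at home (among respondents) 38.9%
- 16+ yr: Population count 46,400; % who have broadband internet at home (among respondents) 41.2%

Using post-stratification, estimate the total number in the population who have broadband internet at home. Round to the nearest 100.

32,300

Apply each group's respondent rate to its population count:
  0–7 yr: 18,400 × 39.5% = 7268
  8–15 yr: 15,200 × 38.9% = 5912.8
  16+ yr: 46,400 × 41.2% = 19116.8
Estimated total = 32297.6 → 32,300.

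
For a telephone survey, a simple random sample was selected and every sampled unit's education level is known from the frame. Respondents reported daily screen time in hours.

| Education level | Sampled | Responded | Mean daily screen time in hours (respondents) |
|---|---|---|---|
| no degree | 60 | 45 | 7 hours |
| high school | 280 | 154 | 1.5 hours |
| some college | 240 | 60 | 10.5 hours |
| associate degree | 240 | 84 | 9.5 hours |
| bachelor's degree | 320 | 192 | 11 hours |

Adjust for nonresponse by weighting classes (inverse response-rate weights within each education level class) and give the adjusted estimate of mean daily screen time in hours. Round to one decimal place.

Response rates by class: no degree 45/60 = 75%, high school 154/280 = 55%, some college 60/240 = 25%, associate degree 84/240 = 35%, bachelor's degree 192/320 = 60%.
Each respondent's weight = sampled/responded in their class; summing within a class gives n_sampled, so:
  no degree: 60 × 7 = 420
  high school: 280 × 1.5 = 420
  some college: 240 × 10.5 = 2520
  associate degree: 240 × 9.5 = 2280
  bachelor's degree: 320 × 11 = 3520
Adjusted estimate = 9160 / 1,140 = 8.03509 → 8.0.

8.0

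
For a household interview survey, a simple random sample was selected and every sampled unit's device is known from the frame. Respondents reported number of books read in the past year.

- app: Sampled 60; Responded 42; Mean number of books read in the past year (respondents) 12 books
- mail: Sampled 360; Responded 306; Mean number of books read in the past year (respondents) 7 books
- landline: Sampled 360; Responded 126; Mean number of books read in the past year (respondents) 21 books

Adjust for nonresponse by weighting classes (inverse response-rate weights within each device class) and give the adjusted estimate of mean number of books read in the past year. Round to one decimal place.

Class response rates: app 42/60 = 70%, mail 306/360 = 85%, landline 126/360 = 35%.
Each respondent's weight = sampled/responded in their class; summing within a class gives n_sampled, so:
  app: 60 × 12 = 720
  mail: 360 × 7 = 2520
  landline: 360 × 21 = 7560
Adjusted estimate = 10,800 / 780 = 13.8462 → 13.8.

13.8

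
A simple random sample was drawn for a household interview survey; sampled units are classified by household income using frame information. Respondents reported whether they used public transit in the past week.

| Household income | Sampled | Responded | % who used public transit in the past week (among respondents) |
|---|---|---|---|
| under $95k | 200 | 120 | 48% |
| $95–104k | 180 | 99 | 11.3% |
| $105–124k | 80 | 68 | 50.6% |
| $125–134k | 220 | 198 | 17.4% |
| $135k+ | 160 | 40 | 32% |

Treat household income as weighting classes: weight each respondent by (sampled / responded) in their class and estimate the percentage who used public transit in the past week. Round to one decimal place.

29.3%

Class response rates: under $95k 120/200 = 60%, $95–104k 99/180 = 55%, $105–124k 68/80 = 85%, $125–134k 198/220 = 90%, $135k+ 40/160 = 25%.
With weight = n_sampled/n_responded per class, the weighted class total is n_sampled:
  under $95k: 200 × 48 = 9600
  $95–104k: 180 × 11.3 = 2034
  $105–124k: 80 × 50.6 = 4048
  $125–134k: 220 × 17.4 = 3828
  $135k+: 160 × 32 = 5120
Adjusted estimate = 24,630 / 840 = 29.3214 → 29.3%.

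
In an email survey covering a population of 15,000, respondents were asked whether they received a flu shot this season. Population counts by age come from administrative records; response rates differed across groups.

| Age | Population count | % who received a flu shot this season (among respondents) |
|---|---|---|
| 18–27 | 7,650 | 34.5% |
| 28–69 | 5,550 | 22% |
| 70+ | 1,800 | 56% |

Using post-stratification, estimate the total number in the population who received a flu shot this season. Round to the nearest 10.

Each cell contributes its population count × the respondent rate:
  18–27: 7,650 × 34.5% = 2639.25
  28–69: 5,550 × 22% = 1221
  70+: 1,800 × 56% = 1008
Estimated total = 4868.25 → 4,870.

4,870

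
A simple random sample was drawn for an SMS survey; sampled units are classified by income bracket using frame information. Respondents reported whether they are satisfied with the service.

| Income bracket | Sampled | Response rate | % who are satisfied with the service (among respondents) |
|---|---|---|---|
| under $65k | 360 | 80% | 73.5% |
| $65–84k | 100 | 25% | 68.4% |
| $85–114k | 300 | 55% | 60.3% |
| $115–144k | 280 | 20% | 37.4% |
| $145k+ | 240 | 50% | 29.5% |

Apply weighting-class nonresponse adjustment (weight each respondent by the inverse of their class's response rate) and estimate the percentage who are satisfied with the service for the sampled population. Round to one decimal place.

53.9%

Inverse-response-rate weighting restores each class to its sampled count, so class totals weight by n_sampled:
  under $65k: 360 × 73.5 = 26,460
  $65–84k: 100 × 68.4 = 6840
  $85–114k: 300 × 60.3 = 18,090
  $115–144k: 280 × 37.4 = 10,472
  $145k+: 240 × 29.5 = 7080
Adjusted estimate = 68,942 / 1,280 = 53.8609 → 53.9%.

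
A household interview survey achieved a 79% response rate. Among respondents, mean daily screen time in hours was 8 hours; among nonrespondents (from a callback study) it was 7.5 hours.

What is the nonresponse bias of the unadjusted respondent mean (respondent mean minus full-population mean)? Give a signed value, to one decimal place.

Nonresponse fraction = 1 − 0.79 = 0.21.
Bias = (nonresponse fraction) × (respondent mean − nonrespondent mean)
     = 0.21 × (8 − 7.5) = 0.21 × 0.5 = 0.105.

+0.1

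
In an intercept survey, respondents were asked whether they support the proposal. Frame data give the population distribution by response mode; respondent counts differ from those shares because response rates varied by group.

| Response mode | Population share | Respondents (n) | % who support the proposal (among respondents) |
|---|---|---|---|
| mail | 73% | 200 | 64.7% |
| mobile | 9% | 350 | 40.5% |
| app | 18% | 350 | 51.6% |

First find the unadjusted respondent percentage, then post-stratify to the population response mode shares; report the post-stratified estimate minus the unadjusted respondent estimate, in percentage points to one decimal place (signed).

Unadjusted (pooled respondent) estimate weights by respondent counts:
  (200/900)×64.7 + (350/900)×40.5 + (350/900)×51.6 = 50.1944%
Post-stratified estimate weights by population shares:
  0.73×64.7 + 0.09×40.5 + 0.18×51.6 = 60.164%
Difference = 60.164 − 50.1944 = 9.9696 pp.

+10.0 percentage points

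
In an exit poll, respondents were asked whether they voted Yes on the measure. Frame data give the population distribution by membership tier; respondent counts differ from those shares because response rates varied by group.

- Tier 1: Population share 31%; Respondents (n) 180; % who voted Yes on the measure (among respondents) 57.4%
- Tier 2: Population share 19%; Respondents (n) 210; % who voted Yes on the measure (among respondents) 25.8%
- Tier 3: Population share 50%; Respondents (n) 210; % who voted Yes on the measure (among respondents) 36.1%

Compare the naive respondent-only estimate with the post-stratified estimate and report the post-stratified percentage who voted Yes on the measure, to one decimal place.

40.7%

Unadjusted (pooled respondent) estimate weights by respondent counts:
  (180/600)×57.4 + (210/600)×25.8 + (210/600)×36.1 = 38.885%
Post-stratifying to population shares instead:
  0.31×57.4 + 0.19×25.8 + 0.5×36.1 = 40.746%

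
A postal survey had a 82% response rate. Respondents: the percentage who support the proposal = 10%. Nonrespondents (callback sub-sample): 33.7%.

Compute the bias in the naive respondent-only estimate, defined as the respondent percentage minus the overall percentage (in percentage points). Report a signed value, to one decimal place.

Nonresponse fraction = 1 − 0.82 = 0.18.
Bias = (nonresponse fraction) × (respondent percentage − nonrespondent percentage)
     = 0.18 × (10 − 33.7) = 0.18 × -23.7 = -4.266.

-4.3 percentage points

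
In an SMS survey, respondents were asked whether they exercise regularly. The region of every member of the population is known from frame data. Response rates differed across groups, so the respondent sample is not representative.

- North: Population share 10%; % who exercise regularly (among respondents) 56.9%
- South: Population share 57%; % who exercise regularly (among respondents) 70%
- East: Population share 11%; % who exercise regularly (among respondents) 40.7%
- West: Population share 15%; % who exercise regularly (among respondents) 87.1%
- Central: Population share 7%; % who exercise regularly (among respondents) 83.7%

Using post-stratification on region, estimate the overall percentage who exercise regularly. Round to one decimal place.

Reweight to the known region distribution:
  North: 0.1 × 56.9 = 5.69
  South: 0.57 × 70 = 39.9
  East: 0.11 × 40.7 = 4.477
  West: 0.15 × 87.1 = 13.065
  Central: 0.07 × 83.7 = 5.859
Post-stratified estimate = 68.991 → 69.0%.

69.0%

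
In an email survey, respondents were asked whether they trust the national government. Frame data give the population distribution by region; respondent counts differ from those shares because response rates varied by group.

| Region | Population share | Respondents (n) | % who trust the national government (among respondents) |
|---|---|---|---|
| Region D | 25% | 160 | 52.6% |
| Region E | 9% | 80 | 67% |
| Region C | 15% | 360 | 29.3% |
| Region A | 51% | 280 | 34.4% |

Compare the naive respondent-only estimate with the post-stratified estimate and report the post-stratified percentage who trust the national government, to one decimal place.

41.1%

Unadjusted (pooled respondent) estimate weights by respondent counts:
  (160/880)×52.6 + (80/880)×67 + (360/880)×29.3 + (280/880)×34.4 = 38.5864%
Post-stratifying to population shares instead:
  0.25×52.6 + 0.09×67 + 0.15×29.3 + 0.51×34.4 = 41.119%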